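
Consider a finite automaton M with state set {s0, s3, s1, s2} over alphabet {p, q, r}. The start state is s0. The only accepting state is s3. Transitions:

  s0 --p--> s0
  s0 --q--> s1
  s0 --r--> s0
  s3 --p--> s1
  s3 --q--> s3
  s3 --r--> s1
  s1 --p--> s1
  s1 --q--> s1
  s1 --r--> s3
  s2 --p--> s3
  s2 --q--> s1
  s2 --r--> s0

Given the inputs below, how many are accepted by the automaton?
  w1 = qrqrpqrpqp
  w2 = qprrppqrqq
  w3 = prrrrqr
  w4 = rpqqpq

w1:
  start at s0
  read 'q': s0 → s1
  read 'r': s1 → s3
  read 'q': s3 → s3
  read 'r': s3 → s1
  read 'p': s1 → s1
  read 'q': s1 → s1
  read 'r': s1 → s3
  read 'p': s3 → s1
  read 'q': s1 → s1
  read 'p': s1 → s1
  end s1, rejected
w2:
  start at s0
  read 'q': s0 → s1
  read 'p': s1 → s1
  read 'r': s1 → s3
  read 'r': s3 → s1
  read 'p': s1 → s1
  read 'p': s1 → s1
  read 'q': s1 → s1
  read 'r': s1 → s3
  read 'q': s3 → s3
  read 'q': s3 → s3
  end s3, accepted
w3:
  start at s0
  read 'p': s0 → s0
  read 'r': s0 → s0
  read 'r': s0 → s0
  read 'r': s0 → s0
  read 'r': s0 → s0
  read 'q': s0 → s1
  read 'r': s1 → s3
  end s3, accepted
w4:
  start at s0
  read 'r': s0 → s0
  read 'p': s0 → s0
  read 'q': s0 → s1
  read 'q': s1 → s1
  read 'p': s1 → s1
  read 'q': s1 → s1
  end s1, rejected

2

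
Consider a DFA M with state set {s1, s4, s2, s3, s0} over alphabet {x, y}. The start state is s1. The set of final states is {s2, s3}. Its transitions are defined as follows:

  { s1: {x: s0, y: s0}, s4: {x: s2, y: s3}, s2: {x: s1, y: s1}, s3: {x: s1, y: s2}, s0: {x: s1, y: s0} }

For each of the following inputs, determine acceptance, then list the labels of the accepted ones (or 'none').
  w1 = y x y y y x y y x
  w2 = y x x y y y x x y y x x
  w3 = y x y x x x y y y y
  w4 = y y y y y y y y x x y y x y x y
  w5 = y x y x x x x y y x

none

w1:
  start at s1
  read 'y': s1 → s0
  read 'x': s0 → s1
  read 'y': s1 → s0
  read 'y': s0 → s0
  read 'y': s0 → s0
  read 'x': s0 → s1
  read 'y': s1 → s0
  read 'y': s0 → s0
  read 'x': s0 → s1
  end s1, rejected
w2:
  start at s1
  read 'y': s1 → s0
  read 'x': s0 → s1
  read 'x': s1 → s0
  read 'y': s0 → s0
  read 'y': s0 → s0
  read 'y': s0 → s0
  read 'x': s0 → s1
  read 'x': s1 → s0
  read 'y': s0 → s0
  read 'y': s0 → s0
  read 'x': s0 → s1
  read 'x': s1 → s0
  end s0, rejected
w3:
  start at s1
  read 'y': s1 → s0
  read 'x': s0 → s1
  read 'y': s1 → s0
  read 'x': s0 → s1
  read 'x': s1 → s0
  read 'x': s0 → s1
  read 'y': s1 → s0
  read 'y': s0 → s0
  read 'y': s0 → s0
  read 'y': s0 → s0
  end s0, rejected
w4:
  start at s1
  read 'y': s1 → s0
  read 'y': s0 → s0
  read 'y': s0 → s0
  read 'y': s0 → s0
  read 'y': s0 → s0
  read 'y': s0 → s0
  read 'y': s0 → s0
  read 'y': s0 → s0
  read 'x': s0 → s1
  read 'x': s1 → s0
  read 'y': s0 → s0
  read 'y': s0 → s0
  read 'x': s0 → s1
  read 'y': s1 → s0
  read 'x': s0 → s1
  read 'y': s1 → s0
  end s0, rejected
w5:
  start at s1
  read 'y': s1 → s0
  read 'x': s0 → s1
  read 'y': s1 → s0
  read 'x': s0 → s1
  read 'x': s1 → s0
  read 'x': s0 → s1
  read 'x': s1 → s0
  read 'y': s0 → s0
  read 'y': s0 → s0
  read 'x': s0 → s1
  end s1, rejected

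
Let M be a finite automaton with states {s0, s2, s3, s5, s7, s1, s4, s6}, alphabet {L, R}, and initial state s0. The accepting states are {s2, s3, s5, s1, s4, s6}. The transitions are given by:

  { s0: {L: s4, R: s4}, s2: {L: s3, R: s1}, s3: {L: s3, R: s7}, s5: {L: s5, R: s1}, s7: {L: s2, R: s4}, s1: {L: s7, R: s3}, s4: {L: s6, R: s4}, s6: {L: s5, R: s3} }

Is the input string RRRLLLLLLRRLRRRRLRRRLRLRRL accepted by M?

start at s0
read 'R': s0 → s4
read 'R': s4 → s4
read 'R': s4 → s4
read 'L': s4 → s6
read 'L': s6 → s5
read 'L': s5 → s5
read 'L': s5 → s5
read 'L': s5 → s5
read 'L': s5 → s5
read 'R': s5 → s1
read 'R': s1 → s3
read 'L': s3 → s3
read 'R': s3 → s7
read 'R': s7 → s4
read 'R': s4 → s4
read 'R': s4 → s4
read 'L': s4 → s6
read 'R': s6 → s3
read 'R': s3 → s7
read 'R': s7 → s4
read 'L': s4 → s6
read 'R': s6 → s3
read 'L': s3 → s3
read 'R': s3 → s7
read 'R': s7 → s4
read 'L': s4 → s6
End state s6 is accepting.

Yes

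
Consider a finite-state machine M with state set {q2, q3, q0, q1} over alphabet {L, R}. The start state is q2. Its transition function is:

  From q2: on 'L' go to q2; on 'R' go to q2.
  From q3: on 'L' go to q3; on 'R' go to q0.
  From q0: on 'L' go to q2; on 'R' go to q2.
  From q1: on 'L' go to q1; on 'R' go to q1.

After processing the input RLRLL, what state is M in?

Trace: q2 -R-> q2 -L-> q2 -R-> q2 -L-> q2 -L-> q2

q2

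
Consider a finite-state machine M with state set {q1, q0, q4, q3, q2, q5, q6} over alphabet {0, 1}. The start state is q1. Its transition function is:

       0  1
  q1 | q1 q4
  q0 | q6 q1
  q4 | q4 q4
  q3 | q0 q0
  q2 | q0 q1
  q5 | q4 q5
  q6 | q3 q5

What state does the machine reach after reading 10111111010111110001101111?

q4

Trace: q1 -1-> q4 -0-> q4 -1-> q4 -1-> q4 -1-> q4 -1-> q4 -1-> q4 -1-> q4 -0-> q4 -1-> q4 -0-> q4 -1-> q4 -1-> q4 -1-> q4 -1-> q4 -1-> q4 -0-> q4 -0-> q4 -0-> q4 -1-> q4 -1-> q4 -0-> q4 -1-> q4 -1-> q4 -1-> q4 -1-> q4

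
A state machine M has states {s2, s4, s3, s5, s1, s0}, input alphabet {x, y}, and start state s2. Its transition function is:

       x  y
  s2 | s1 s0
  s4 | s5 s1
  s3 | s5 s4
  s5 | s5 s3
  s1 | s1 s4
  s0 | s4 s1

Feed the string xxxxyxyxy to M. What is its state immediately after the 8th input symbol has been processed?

s5

start at s2
read 'x': s2 → s1
read 'x': s1 → s1
read 'x': s1 → s1
read 'x': s1 → s1
read 'y': s1 → s4
read 'x': s4 → s5
read 'y': s5 → s3
read 'x': s3 → s5
After 8 symbols: s5.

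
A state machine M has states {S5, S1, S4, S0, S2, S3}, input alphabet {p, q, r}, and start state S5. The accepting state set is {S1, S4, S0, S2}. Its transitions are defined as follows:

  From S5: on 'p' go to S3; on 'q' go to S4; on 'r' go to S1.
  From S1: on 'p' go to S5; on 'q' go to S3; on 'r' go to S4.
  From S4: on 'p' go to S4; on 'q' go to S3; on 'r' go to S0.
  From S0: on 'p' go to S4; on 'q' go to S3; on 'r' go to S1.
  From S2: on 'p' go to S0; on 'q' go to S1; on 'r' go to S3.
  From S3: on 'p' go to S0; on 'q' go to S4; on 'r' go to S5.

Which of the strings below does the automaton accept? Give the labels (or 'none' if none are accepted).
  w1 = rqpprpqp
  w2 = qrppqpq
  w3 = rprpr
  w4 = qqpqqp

w1: S5 → S1 → S3 → S0 → S4 → S0 → S4 → S3 → S0  → end S0, accepted
w2: S5 → S4 → S0 → S4 → S4 → S3 → S0 → S3  → end S3, rejected
w3: S5 → S1 → S5 → S1 → S5 → S1  → end S1, accepted
w4: S5 → S4 → S3 → S0 → S3 → S4 → S4  → end S4, accepted

w1, w3, w4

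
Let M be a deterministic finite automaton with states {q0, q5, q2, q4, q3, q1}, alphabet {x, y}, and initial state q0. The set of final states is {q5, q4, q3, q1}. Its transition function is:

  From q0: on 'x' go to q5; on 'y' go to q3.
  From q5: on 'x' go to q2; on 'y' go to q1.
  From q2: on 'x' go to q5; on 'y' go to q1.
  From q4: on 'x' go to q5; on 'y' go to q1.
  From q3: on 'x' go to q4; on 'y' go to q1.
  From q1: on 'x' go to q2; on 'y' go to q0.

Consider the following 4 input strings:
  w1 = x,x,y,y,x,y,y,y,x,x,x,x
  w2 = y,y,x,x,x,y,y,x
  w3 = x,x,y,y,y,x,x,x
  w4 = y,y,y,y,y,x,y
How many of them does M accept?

w1: Trace: q0 -x-> q5 -x-> q2 -y-> q1 -y-> q0 -x-> q5 -y-> q1 -y-> q0 -y-> q3 -x-> q4 -x-> q5 -x-> q2 -x-> q5  → end q5, accepted
w2: Trace: q0 -y-> q3 -y-> q1 -x-> q2 -x-> q5 -x-> q2 -y-> q1 -y-> q0 -x-> q5  → end q5, accepted
w3: Trace: q0 -x-> q5 -x-> q2 -y-> q1 -y-> q0 -y-> q3 -x-> q4 -x-> q5 -x-> q2  → end q2, rejected
w4: Trace: q0 -y-> q3 -y-> q1 -y-> q0 -y-> q3 -y-> q1 -x-> q2 -y-> q1  → end q1, accepted

3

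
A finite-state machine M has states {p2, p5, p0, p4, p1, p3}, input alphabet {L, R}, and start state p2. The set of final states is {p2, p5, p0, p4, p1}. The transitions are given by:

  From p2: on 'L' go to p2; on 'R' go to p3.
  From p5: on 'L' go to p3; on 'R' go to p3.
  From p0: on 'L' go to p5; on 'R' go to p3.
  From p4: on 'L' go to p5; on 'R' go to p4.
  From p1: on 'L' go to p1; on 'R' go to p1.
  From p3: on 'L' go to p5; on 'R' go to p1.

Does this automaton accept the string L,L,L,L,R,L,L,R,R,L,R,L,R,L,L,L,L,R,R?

start at p2
read 'L': p2 → p2
read 'L': p2 → p2
read 'L': p2 → p2
read 'L': p2 → p2
read 'R': p2 → p3
read 'L': p3 → p5
read 'L': p5 → p3
read 'R': p3 → p1
read 'R': p1 → p1
read 'L': p1 → p1
read 'R': p1 → p1
read 'L': p1 → p1
read 'R': p1 → p1
read 'L': p1 → p1
read 'L': p1 → p1
read 'L': p1 → p1
read 'L': p1 → p1
read 'R': p1 → p1
read 'R': p1 → p1
End state p1 is accepting.

Yes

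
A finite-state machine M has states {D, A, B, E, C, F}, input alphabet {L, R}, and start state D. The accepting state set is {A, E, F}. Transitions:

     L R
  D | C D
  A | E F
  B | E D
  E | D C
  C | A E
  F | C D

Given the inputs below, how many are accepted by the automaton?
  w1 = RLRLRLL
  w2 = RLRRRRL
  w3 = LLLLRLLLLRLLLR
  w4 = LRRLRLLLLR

w1: D → D → C → E → D → D → C → A  → end A, accepted
w2: D → D → C → E → C → E → C → A  → end A, accepted
w3: D → C → A → E → D → D → C → A → E → D → D → C → A → E → C  → end C, rejected
w4: D → C → E → C → A → F → C → A → E → D → D  → end D, rejected

2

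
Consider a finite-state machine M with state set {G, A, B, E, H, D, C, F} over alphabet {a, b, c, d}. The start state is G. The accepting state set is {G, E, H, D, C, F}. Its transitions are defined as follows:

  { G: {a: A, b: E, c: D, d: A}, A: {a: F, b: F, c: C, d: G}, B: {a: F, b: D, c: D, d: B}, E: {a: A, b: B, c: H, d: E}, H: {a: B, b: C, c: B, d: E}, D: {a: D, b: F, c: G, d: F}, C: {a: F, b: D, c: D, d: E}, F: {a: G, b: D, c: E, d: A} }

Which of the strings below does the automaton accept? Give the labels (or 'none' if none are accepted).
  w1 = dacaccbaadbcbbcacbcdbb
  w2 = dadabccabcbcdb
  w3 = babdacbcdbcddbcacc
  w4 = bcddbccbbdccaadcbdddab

w1, w2, w3, w4

w1: Trace: G -d-> A -a-> F -c-> E -a-> A -c-> C -c-> D -b-> F -a-> G -a-> A -d-> G -b-> E -c-> H -b-> C -b-> D -c-> G -a-> A -c-> C -b-> D -c-> G -d-> A -b-> F -b-> D  → end D, accepted
w2: Trace: G -d-> A -a-> F -d-> A -a-> F -b-> D -c-> G -c-> D -a-> D -b-> F -c-> E -b-> B -c-> D -d-> F -b-> D  → end D, accepted
w3: Trace: G -b-> E -a-> A -b-> F -d-> A -a-> F -c-> E -b-> B -c-> D -d-> F -b-> D -c-> G -d-> A -d-> G -b-> E -c-> H -a-> B -c-> D -c-> G  → end G, accepted
w4: Trace: G -b-> E -c-> H -d-> E -d-> E -b-> B -c-> D -c-> G -b-> E -b-> B -d-> B -c-> D -c-> G -a-> A -a-> F -d-> A -c-> C -b-> D -d-> F -d-> A -d-> G -a-> A -b-> F  → end F, accepted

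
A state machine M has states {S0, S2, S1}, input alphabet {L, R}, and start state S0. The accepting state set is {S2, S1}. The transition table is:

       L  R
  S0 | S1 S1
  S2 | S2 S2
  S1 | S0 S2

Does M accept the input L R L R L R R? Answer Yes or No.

Yes

start at S0
read 'L': S0 → S1
read 'R': S1 → S2
read 'L': S2 → S2
read 'R': S2 → S2
read 'L': S2 → S2
read 'R': S2 → S2
read 'R': S2 → S2
End state S2 is accepting.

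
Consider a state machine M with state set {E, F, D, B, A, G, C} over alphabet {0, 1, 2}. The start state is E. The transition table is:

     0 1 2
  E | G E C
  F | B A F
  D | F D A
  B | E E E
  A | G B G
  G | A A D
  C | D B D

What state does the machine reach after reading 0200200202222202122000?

E

E → G → D → F → B → E → G → A → G → A → G → D → A → G → D → F → F → A → G → D → F → B → E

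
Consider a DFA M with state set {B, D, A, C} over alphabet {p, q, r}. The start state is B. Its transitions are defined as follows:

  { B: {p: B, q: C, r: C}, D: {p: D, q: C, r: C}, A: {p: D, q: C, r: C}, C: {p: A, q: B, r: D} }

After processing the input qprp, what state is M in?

A

B → C → A → C → A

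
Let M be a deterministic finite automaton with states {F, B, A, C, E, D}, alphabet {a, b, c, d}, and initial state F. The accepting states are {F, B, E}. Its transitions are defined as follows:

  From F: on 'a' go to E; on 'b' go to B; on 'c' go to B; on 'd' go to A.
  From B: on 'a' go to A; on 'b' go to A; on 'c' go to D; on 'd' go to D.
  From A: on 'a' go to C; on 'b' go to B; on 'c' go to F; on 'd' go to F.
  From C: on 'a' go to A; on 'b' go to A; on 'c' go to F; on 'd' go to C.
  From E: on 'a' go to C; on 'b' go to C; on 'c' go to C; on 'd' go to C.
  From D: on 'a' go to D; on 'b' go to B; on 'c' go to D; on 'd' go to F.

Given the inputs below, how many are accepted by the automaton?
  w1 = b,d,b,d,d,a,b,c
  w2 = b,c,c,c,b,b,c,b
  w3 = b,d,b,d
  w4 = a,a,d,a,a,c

3

w1: Trace: F -b-> B -d-> D -b-> B -d-> D -d-> F -a-> E -b-> C -c-> F  → end F, accepted
w2: Trace: F -b-> B -c-> D -c-> D -c-> D -b-> B -b-> A -c-> F -b-> B  → end B, accepted
w3: Trace: F -b-> B -d-> D -b-> B -d-> D  → end D, rejected
w4: Trace: F -a-> E -a-> C -d-> C -a-> A -a-> C -c-> F  → end F, accepted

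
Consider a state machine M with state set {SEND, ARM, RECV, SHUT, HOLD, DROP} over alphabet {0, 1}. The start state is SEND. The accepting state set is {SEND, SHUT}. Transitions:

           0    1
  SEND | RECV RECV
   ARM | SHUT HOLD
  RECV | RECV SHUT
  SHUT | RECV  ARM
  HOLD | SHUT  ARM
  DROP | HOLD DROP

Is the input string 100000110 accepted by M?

Yes

SEND → RECV → RECV → RECV → RECV → RECV → RECV → SHUT → ARM → SHUT
End state SHUT is accepting.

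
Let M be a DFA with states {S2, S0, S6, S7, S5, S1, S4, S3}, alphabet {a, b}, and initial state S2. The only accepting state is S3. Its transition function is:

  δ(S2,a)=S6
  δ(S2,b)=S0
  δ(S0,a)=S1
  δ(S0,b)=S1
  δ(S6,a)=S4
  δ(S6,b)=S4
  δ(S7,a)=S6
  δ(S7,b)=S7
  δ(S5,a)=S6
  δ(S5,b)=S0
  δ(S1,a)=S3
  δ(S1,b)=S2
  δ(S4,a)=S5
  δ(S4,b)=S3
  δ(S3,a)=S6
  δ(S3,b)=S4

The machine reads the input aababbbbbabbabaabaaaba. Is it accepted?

start at S2
read 'a': S2 → S6
read 'a': S6 → S4
read 'b': S4 → S3
read 'a': S3 → S6
read 'b': S6 → S4
read 'b': S4 → S3
read 'b': S3 → S4
read 'b': S4 → S3
read 'b': S3 → S4
read 'a': S4 → S5
read 'b': S5 → S0
read 'b': S0 → S1
read 'a': S1 → S3
read 'b': S3 → S4
read 'a': S4 → S5
read 'a': S5 → S6
read 'b': S6 → S4
read 'a': S4 → S5
read 'a': S5 → S6
read 'a': S6 → S4
read 'b': S4 → S3
read 'a': S3 → S6
End state S6 is not accepting.

No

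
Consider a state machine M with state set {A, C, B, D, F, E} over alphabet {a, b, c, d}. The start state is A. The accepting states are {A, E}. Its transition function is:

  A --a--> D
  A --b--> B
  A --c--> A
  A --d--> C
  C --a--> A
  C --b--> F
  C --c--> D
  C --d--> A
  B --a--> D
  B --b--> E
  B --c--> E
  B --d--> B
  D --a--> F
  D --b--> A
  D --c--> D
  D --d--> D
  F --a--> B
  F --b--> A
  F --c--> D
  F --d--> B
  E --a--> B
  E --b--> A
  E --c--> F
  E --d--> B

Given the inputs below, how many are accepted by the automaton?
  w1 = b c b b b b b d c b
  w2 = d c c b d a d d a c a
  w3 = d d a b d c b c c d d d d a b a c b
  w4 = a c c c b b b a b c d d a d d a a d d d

w1:
  start at A
  read 'b': A → B
  read 'c': B → E
  read 'b': E → A
  read 'b': A → B
  read 'b': B → E
  read 'b': E → A
  read 'b': A → B
  read 'd': B → B
  read 'c': B → E
  read 'b': E → A
  end A, accepted
w2:
  start at A
  read 'd': A → C
  read 'c': C → D
  read 'c': D → D
  read 'b': D → A
  read 'd': A → C
  read 'a': C → A
  read 'd': A → C
  read 'd': C → A
  read 'a': A → D
  read 'c': D → D
  read 'a': D → F
  end F, rejected
w3:
  start at A
  read 'd': A → C
  read 'd': C → A
  read 'a': A → D
  read 'b': D → A
  read 'd': A → C
  read 'c': C → D
  read 'b': D → A
  read 'c': A → A
  read 'c': A → A
  read 'd': A → C
  read 'd': C → A
  read 'd': A → C
  read 'd': C → A
  read 'a': A → D
  read 'b': D → A
  read 'a': A → D
  read 'c': D → D
  read 'b': D → A
  end A, accepted
w4:
  start at A
  read 'a': A → D
  read 'c': D → D
  read 'c': D → D
  read 'c': D → D
  read 'b': D → A
  read 'b': A → B
  read 'b': B → E
  read 'a': E → B
  read 'b': B → E
  read 'c': E → F
  read 'd': F → B
  read 'd': B → B
  read 'a': B → D
  read 'd': D → D
  read 'd': D → D
  read 'a': D → F
  read 'a': F → B
  read 'd': B → B
  read 'd': B → B
  read 'd': B → B
  end B, rejected

2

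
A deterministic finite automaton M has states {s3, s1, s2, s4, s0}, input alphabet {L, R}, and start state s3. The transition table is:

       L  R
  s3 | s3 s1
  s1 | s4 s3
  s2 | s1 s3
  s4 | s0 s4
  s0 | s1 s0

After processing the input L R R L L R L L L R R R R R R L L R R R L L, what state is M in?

s4

Trace: s3 -L-> s3 -R-> s1 -R-> s3 -L-> s3 -L-> s3 -R-> s1 -L-> s4 -L-> s0 -L-> s1 -R-> s3 -R-> s1 -R-> s3 -R-> s1 -R-> s3 -R-> s1 -L-> s4 -L-> s0 -R-> s0 -R-> s0 -R-> s0 -L-> s1 -L-> s4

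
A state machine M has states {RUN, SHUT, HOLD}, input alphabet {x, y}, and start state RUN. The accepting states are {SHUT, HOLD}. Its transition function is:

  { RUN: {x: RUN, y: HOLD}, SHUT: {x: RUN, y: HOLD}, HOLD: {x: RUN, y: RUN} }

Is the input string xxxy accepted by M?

Yes

RUN → RUN → RUN → RUN → HOLD
End state HOLD is accepting.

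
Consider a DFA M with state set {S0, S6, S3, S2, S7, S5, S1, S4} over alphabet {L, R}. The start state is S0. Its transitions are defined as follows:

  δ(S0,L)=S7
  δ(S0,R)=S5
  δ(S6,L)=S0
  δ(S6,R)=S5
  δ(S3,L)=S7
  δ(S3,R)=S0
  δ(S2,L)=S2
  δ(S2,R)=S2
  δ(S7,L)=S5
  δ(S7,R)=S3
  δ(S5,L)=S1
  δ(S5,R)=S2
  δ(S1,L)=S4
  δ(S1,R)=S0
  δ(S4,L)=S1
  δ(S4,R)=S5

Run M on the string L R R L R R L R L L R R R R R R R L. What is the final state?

S0 → S7 → S3 → S0 → S7 → S3 → S0 → S7 → S3 → S7 → S5 → S2 → S2 → S2 → S2 → S2 → S2 → S2 → S2

S2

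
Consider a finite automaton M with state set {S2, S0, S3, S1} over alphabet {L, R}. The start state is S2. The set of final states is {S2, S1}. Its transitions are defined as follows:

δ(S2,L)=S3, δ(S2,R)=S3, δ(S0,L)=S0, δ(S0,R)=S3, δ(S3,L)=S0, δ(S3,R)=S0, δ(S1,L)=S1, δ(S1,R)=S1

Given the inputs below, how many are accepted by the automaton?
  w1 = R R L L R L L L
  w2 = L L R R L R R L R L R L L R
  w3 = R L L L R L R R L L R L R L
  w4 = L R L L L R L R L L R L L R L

0

w1: Trace: S2 -R-> S3 -R-> S0 -L-> S0 -L-> S0 -R-> S3 -L-> S0 -L-> S0 -L-> S0  → end S0, rejected
w2: Trace: S2 -L-> S3 -L-> S0 -R-> S3 -R-> S0 -L-> S0 -R-> S3 -R-> S0 -L-> S0 -R-> S3 -L-> S0 -R-> S3 -L-> S0 -L-> S0 -R-> S3  → end S3, rejected
w3: Trace: S2 -R-> S3 -L-> S0 -L-> S0 -L-> S0 -R-> S3 -L-> S0 -R-> S3 -R-> S0 -L-> S0 -L-> S0 -R-> S3 -L-> S0 -R-> S3 -L-> S0  → end S0, rejected
w4: Trace: S2 -L-> S3 -R-> S0 -L-> S0 -L-> S0 -L-> S0 -R-> S3 -L-> S0 -R-> S3 -L-> S0 -L-> S0 -R-> S3 -L-> S0 -L-> S0 -R-> S3 -L-> S0  → end S0, rejected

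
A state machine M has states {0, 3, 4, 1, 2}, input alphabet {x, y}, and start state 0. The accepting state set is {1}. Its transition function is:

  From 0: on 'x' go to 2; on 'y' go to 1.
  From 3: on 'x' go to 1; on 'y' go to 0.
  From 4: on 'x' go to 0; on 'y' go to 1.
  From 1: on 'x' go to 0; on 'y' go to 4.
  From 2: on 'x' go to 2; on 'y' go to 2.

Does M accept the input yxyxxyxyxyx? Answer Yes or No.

No

Trace: 0 -y-> 1 -x-> 0 -y-> 1 -x-> 0 -x-> 2 -y-> 2 -x-> 2 -y-> 2 -x-> 2 -y-> 2 -x-> 2
End state 2 is not accepting.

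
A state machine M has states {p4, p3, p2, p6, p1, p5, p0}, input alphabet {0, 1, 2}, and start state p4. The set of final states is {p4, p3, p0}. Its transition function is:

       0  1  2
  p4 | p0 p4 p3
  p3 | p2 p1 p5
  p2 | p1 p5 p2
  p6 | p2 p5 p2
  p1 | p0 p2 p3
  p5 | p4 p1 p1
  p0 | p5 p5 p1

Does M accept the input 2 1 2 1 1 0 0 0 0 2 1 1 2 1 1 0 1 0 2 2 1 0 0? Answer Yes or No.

p4 → p3 → p1 → p3 → p1 → p2 → p1 → p0 → p5 → p4 → p3 → p1 → p2 → p2 → p5 → p1 → p0 → p5 → p4 → p3 → p5 → p1 → p0 → p5
End state p5 is not accepting.

No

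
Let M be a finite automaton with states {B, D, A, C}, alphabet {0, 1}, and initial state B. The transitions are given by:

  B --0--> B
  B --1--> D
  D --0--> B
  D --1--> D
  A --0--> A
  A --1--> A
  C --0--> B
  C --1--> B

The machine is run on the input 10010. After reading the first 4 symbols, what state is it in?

D

Trace: B -1-> D -0-> B -0-> B -1-> D
After 4 symbols: D.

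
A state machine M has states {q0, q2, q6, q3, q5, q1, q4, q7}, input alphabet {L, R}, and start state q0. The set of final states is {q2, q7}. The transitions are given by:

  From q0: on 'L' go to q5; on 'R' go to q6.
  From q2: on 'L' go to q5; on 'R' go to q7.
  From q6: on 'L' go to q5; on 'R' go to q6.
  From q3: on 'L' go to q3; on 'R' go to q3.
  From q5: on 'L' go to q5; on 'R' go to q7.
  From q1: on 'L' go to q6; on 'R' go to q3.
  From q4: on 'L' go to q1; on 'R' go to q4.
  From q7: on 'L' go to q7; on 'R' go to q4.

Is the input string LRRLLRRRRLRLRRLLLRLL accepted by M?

Yes

start at q0
read 'L': q0 → q5
read 'R': q5 → q7
read 'R': q7 → q4
read 'L': q4 → q1
read 'L': q1 → q6
read 'R': q6 → q6
read 'R': q6 → q6
read 'R': q6 → q6
read 'R': q6 → q6
read 'L': q6 → q5
read 'R': q5 → q7
read 'L': q7 → q7
read 'R': q7 → q4
read 'R': q4 → q4
read 'L': q4 → q1
read 'L': q1 → q6
read 'L': q6 → q5
read 'R': q5 → q7
read 'L': q7 → q7
read 'L': q7 → q7
End state q7 is accepting.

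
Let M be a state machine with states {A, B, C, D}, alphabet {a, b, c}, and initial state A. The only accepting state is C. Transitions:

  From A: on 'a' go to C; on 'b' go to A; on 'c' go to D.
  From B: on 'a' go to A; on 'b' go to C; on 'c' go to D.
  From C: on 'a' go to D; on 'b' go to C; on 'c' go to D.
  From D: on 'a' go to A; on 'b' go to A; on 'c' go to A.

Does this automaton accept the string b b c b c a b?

start at A
read 'b': A → A
read 'b': A → A
read 'c': A → D
read 'b': D → A
read 'c': A → D
read 'a': D → A
read 'b': A → A
End state A is not accepting.

No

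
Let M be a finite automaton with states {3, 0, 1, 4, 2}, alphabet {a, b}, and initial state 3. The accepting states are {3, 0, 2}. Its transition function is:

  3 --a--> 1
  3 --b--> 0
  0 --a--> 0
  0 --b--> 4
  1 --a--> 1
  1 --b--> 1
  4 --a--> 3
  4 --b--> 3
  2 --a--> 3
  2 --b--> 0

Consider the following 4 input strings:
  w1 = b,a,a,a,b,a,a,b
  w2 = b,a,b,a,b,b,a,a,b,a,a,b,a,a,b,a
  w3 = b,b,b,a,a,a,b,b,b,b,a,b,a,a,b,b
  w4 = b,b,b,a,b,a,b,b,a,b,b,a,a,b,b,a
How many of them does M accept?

w1: Trace: 3 -b-> 0 -a-> 0 -a-> 0 -a-> 0 -b-> 4 -a-> 3 -a-> 1 -b-> 1  → end 1, rejected
w2: Trace: 3 -b-> 0 -a-> 0 -b-> 4 -a-> 3 -b-> 0 -b-> 4 -a-> 3 -a-> 1 -b-> 1 -a-> 1 -a-> 1 -b-> 1 -a-> 1 -a-> 1 -b-> 1 -a-> 1  → end 1, rejected
w3: Trace: 3 -b-> 0 -b-> 4 -b-> 3 -a-> 1 -a-> 1 -a-> 1 -b-> 1 -b-> 1 -b-> 1 -b-> 1 -a-> 1 -b-> 1 -a-> 1 -a-> 1 -b-> 1 -b-> 1  → end 1, rejected
w4: Trace: 3 -b-> 0 -b-> 4 -b-> 3 -a-> 1 -b-> 1 -a-> 1 -b-> 1 -b-> 1 -a-> 1 -b-> 1 -b-> 1 -a-> 1 -a-> 1 -b-> 1 -b-> 1 -a-> 1  → end 1, rejected

0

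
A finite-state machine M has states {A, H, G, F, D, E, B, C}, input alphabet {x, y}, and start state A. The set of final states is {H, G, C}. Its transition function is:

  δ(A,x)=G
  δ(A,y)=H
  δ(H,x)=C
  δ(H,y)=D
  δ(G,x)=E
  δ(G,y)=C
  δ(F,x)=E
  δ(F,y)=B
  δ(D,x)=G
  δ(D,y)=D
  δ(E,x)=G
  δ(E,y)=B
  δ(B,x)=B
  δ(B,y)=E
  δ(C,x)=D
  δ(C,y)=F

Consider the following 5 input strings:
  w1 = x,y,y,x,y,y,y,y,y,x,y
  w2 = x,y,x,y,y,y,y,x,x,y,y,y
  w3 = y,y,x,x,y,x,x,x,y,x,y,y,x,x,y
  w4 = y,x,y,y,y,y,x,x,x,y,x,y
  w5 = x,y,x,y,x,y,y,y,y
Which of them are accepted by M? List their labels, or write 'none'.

w3, w4

w1: A → G → C → F → E → B → E → B → E → B → B → E  → end E, rejected
w2: A → G → C → D → D → D → D → D → G → E → B → E → B  → end B, rejected
w3: A → H → D → G → E → B → B → B → B → E → G → C → F → E → G → C  → end C, accepted
w4: A → H → C → F → B → E → B → B → B → B → E → G → C  → end C, accepted
w5: A → G → C → D → D → G → C → F → B → E  → end E, rejected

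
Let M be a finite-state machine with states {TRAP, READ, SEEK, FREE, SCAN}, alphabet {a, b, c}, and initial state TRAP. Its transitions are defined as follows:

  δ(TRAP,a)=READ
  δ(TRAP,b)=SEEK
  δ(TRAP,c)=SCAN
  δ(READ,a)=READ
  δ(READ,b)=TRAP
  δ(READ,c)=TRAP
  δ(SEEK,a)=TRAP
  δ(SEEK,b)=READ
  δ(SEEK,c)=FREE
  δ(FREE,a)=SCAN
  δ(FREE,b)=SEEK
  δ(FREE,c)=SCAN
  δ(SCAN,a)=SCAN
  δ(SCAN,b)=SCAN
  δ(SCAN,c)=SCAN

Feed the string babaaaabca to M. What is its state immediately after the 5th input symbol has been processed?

READ

TRAP → SEEK → TRAP → SEEK → TRAP → READ
After 5 symbols: READ.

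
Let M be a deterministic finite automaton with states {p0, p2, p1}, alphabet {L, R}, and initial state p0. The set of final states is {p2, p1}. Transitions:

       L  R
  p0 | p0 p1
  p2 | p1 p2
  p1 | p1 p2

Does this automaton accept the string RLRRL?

Yes

Trace: p0 -R-> p1 -L-> p1 -R-> p2 -R-> p2 -L-> p1
End state p1 is accepting.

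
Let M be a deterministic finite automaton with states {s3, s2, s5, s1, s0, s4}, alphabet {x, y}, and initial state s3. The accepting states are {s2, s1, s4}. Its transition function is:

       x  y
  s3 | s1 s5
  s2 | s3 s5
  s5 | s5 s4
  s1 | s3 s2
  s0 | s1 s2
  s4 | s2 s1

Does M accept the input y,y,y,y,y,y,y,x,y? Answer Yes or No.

No

start at s3
read 'y': s3 → s5
read 'y': s5 → s4
read 'y': s4 → s1
read 'y': s1 → s2
read 'y': s2 → s5
read 'y': s5 → s4
read 'y': s4 → s1
read 'x': s1 → s3
read 'y': s3 → s5
End state s5 is not accepting.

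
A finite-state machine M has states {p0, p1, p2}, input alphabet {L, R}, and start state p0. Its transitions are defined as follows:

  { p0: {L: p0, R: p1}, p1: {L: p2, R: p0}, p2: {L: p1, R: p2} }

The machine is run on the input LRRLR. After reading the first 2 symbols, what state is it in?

p1

p0 → p0 → p1
After 2 symbols: p1.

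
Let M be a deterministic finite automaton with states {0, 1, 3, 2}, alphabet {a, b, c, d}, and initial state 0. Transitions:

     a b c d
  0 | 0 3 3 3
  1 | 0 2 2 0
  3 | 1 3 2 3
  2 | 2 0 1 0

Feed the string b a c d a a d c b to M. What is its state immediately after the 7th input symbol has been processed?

start at 0
read 'b': 0 → 3
read 'a': 3 → 1
read 'c': 1 → 2
read 'd': 2 → 0
read 'a': 0 → 0
read 'a': 0 → 0
read 'd': 0 → 3
After 7 symbols: 3.

3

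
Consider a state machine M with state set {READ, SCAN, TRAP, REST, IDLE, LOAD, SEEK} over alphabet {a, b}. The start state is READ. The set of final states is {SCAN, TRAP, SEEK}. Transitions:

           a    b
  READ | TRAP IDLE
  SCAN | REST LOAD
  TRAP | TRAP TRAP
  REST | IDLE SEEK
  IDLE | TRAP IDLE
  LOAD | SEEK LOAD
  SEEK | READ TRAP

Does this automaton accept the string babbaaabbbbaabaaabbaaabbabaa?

Yes

READ → IDLE → TRAP → TRAP → TRAP → TRAP → TRAP → TRAP → TRAP → TRAP → TRAP → TRAP → TRAP → TRAP → TRAP → TRAP → TRAP → TRAP → TRAP → TRAP → TRAP → TRAP → TRAP → TRAP → TRAP → TRAP → TRAP → TRAP → TRAP
End state TRAP is accepting.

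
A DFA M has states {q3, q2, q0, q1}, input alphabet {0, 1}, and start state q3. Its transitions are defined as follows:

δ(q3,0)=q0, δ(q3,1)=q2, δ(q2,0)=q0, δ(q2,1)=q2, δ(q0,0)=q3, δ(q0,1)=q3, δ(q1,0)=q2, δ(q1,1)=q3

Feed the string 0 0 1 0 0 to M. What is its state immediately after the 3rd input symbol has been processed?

q2

q3 → q0 → q3 → q2
After 3 symbols: q2.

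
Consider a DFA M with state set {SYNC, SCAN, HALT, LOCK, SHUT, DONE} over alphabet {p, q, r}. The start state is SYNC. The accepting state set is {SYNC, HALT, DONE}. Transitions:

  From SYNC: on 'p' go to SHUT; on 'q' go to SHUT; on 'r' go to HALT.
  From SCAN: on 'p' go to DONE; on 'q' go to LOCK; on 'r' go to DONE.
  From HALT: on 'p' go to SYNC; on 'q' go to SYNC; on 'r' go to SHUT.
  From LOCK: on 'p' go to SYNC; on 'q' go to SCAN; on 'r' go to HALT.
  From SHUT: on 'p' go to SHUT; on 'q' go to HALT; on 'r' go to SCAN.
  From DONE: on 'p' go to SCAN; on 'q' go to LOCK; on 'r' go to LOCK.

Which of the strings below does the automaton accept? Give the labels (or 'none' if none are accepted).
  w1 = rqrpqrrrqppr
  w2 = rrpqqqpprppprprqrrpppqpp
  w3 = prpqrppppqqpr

w1

w1: Trace: SYNC -r-> HALT -q-> SYNC -r-> HALT -p-> SYNC -q-> SHUT -r-> SCAN -r-> DONE -r-> LOCK -q-> SCAN -p-> DONE -p-> SCAN -r-> DONE  → end DONE, accepted
w2: Trace: SYNC -r-> HALT -r-> SHUT -p-> SHUT -q-> HALT -q-> SYNC -q-> SHUT -p-> SHUT -p-> SHUT -r-> SCAN -p-> DONE -p-> SCAN -p-> DONE -r-> LOCK -p-> SYNC -r-> HALT -q-> SYNC -r-> HALT -r-> SHUT -p-> SHUT -p-> SHUT -p-> SHUT -q-> HALT -p-> SYNC -p-> SHUT  → end SHUT, rejected
w3: Trace: SYNC -p-> SHUT -r-> SCAN -p-> DONE -q-> LOCK -r-> HALT -p-> SYNC -p-> SHUT -p-> SHUT -p-> SHUT -q-> HALT -q-> SYNC -p-> SHUT -r-> SCAN  → end SCAN, rejected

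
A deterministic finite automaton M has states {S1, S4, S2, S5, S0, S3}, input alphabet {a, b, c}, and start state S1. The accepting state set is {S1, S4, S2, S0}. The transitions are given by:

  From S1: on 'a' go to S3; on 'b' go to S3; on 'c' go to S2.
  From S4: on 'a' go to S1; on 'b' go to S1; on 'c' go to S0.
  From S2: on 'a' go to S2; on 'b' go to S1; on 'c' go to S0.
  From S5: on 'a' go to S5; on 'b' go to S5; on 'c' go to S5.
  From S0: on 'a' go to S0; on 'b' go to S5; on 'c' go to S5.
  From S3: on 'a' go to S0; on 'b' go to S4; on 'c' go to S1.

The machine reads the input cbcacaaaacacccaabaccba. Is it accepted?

No

S1 → S2 → S1 → S2 → S2 → S0 → S0 → S0 → S0 → S0 → S5 → S5 → S5 → S5 → S5 → S5 → S5 → S5 → S5 → S5 → S5 → S5 → S5
End state S5 is not accepting.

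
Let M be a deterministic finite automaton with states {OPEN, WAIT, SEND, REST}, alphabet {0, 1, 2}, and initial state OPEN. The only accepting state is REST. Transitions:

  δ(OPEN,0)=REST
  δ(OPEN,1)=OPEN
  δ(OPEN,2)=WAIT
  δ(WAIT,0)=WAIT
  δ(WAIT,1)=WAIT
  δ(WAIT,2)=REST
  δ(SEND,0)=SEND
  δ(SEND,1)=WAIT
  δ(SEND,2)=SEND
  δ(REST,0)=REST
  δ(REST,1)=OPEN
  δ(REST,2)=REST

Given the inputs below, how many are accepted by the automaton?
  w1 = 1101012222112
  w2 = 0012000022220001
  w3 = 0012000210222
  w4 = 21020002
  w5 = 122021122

w1: OPEN → OPEN → OPEN → REST → OPEN → REST → OPEN → WAIT → REST → REST → REST → OPEN → OPEN → WAIT  → end WAIT, rejected
w2: OPEN → REST → REST → OPEN → WAIT → WAIT → WAIT → WAIT → WAIT → REST → REST → REST → REST → REST → REST → REST → OPEN  → end OPEN, rejected
w3: OPEN → REST → REST → OPEN → WAIT → WAIT → WAIT → WAIT → REST → OPEN → REST → REST → REST → REST  → end REST, accepted
w4: OPEN → WAIT → WAIT → WAIT → REST → REST → REST → REST → REST  → end REST, accepted
w5: OPEN → OPEN → WAIT → REST → REST → REST → OPEN → OPEN → WAIT → REST  → end REST, accepted

3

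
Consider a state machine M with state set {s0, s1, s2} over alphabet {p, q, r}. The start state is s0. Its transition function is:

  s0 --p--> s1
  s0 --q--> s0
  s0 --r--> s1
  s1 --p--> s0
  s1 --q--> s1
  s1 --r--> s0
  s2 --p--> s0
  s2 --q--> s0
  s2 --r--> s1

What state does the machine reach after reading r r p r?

s0

Trace: s0 -r-> s1 -r-> s0 -p-> s1 -r-> s0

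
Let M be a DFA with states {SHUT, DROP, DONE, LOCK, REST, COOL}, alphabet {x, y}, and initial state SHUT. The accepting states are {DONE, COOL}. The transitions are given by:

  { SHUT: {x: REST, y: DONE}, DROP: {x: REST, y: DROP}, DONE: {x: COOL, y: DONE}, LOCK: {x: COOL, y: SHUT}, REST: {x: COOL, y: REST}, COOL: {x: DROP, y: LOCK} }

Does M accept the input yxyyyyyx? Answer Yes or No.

Yes

SHUT → DONE → COOL → LOCK → SHUT → DONE → DONE → DONE → COOL
End state COOL is accepting.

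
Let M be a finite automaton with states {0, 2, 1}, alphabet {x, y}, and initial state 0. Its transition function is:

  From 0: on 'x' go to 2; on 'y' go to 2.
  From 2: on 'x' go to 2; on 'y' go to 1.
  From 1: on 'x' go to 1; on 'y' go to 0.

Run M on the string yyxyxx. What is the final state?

2

start at 0
read 'y': 0 → 2
read 'y': 2 → 1
read 'x': 1 → 1
read 'y': 1 → 0
read 'x': 0 → 2
read 'x': 2 → 2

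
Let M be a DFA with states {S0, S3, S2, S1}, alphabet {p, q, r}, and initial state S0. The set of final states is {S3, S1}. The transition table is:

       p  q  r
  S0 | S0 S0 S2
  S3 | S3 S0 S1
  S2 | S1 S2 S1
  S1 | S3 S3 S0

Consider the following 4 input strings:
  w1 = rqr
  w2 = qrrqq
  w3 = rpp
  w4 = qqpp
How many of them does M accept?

w1: S0 → S2 → S2 → S1  → end S1, accepted
w2: S0 → S0 → S2 → S1 → S3 → S0  → end S0, rejected
w3: S0 → S2 → S1 → S3  → end S3, accepted
w4: S0 → S0 → S0 → S0 → S0  → end S0, rejected

2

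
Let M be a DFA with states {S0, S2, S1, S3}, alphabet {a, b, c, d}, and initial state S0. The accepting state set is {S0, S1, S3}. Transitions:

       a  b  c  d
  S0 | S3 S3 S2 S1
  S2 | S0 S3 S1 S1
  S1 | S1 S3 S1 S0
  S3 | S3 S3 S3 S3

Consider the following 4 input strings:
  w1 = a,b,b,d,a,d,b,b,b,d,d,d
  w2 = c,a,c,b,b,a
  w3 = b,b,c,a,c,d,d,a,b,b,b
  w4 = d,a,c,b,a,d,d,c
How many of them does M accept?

w1: Trace: S0 -a-> S3 -b-> S3 -b-> S3 -d-> S3 -a-> S3 -d-> S3 -b-> S3 -b-> S3 -b-> S3 -d-> S3 -d-> S3 -d-> S3  → end S3, accepted
w2: Trace: S0 -c-> S2 -a-> S0 -c-> S2 -b-> S3 -b-> S3 -a-> S3  → end S3, accepted
w3: Trace: S0 -b-> S3 -b-> S3 -c-> S3 -a-> S3 -c-> S3 -d-> S3 -d-> S3 -a-> S3 -b-> S3 -b-> S3 -b-> S3  → end S3, accepted
w4: Trace: S0 -d-> S1 -a-> S1 -c-> S1 -b-> S3 -a-> S3 -d-> S3 -d-> S3 -c-> S3  → end S3, accepted

4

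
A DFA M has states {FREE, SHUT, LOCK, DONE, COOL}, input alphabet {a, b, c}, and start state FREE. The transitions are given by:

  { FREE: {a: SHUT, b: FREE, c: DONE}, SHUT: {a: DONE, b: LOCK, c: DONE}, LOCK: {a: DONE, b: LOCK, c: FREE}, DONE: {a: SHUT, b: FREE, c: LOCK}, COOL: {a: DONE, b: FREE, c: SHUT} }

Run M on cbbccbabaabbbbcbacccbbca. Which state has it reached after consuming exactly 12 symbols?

FREE → DONE → FREE → FREE → DONE → LOCK → LOCK → DONE → FREE → SHUT → DONE → FREE → FREE
After 12 symbols: FREE.

FREE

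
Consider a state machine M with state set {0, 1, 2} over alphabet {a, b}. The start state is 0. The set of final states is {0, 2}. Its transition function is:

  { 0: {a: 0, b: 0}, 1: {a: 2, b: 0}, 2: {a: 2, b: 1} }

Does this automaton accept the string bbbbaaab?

Yes

0 → 0 → 0 → 0 → 0 → 0 → 0 → 0 → 0
End state 0 is accepting.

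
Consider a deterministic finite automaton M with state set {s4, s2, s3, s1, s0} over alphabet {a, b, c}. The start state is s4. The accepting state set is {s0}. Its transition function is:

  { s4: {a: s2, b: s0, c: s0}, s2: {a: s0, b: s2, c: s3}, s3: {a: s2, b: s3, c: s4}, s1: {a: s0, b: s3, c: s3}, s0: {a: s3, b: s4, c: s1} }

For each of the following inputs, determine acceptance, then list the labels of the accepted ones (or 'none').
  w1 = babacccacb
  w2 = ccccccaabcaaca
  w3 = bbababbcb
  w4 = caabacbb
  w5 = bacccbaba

w1, w2, w5

w1:
  start at s4
  read 'b': s4 → s0
  read 'a': s0 → s3
  read 'b': s3 → s3
  read 'a': s3 → s2
  read 'c': s2 → s3
  read 'c': s3 → s4
  read 'c': s4 → s0
  read 'a': s0 → s3
  read 'c': s3 → s4
  read 'b': s4 → s0
  end s0, accepted
w2:
  start at s4
  read 'c': s4 → s0
  read 'c': s0 → s1
  read 'c': s1 → s3
  read 'c': s3 → s4
  read 'c': s4 → s0
  read 'c': s0 → s1
  read 'a': s1 → s0
  read 'a': s0 → s3
  read 'b': s3 → s3
  read 'c': s3 → s4
  read 'a': s4 → s2
  read 'a': s2 → s0
  read 'c': s0 → s1
  read 'a': s1 → s0
  end s0, accepted
w3:
  start at s4
  read 'b': s4 → s0
  read 'b': s0 → s4
  read 'a': s4 → s2
  read 'b': s2 → s2
  read 'a': s2 → s0
  read 'b': s0 → s4
  read 'b': s4 → s0
  read 'c': s0 → s1
  read 'b': s1 → s3
  end s3, rejected
w4:
  start at s4
  read 'c': s4 → s0
  read 'a': s0 → s3
  read 'a': s3 → s2
  read 'b': s2 → s2
  read 'a': s2 → s0
  read 'c': s0 → s1
  read 'b': s1 → s3
  read 'b': s3 → s3
  end s3, rejected
w5:
  start at s4
  read 'b': s4 → s0
  read 'a': s0 → s3
  read 'c': s3 → s4
  read 'c': s4 → s0
  read 'c': s0 → s1
  read 'b': s1 → s3
  read 'a': s3 → s2
  read 'b': s2 → s2
  read 'a': s2 → s0
  end s0, accepted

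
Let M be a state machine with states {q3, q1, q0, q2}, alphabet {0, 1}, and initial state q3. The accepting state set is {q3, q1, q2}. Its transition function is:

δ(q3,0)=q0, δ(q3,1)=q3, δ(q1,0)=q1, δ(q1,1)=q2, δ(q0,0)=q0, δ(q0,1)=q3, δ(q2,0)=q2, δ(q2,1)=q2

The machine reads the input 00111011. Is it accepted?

Yes

q3 → q0 → q0 → q3 → q3 → q3 → q0 → q3 → q3
End state q3 is accepting.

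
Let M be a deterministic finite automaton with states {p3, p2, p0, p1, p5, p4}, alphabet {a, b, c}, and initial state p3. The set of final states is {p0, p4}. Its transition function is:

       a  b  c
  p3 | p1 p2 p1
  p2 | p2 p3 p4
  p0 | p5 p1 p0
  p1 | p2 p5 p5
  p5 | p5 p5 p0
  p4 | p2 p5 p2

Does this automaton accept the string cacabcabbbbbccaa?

No

Trace: p3 -c-> p1 -a-> p2 -c-> p4 -a-> p2 -b-> p3 -c-> p1 -a-> p2 -b-> p3 -b-> p2 -b-> p3 -b-> p2 -b-> p3 -c-> p1 -c-> p5 -a-> p5 -a-> p5
End state p5 is not accepting.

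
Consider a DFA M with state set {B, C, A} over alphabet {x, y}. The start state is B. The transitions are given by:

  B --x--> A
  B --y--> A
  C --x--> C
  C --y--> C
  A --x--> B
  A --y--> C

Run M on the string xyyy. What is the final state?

C

start at B
read 'x': B → A
read 'y': A → C
read 'y': C → C
read 'y': C → C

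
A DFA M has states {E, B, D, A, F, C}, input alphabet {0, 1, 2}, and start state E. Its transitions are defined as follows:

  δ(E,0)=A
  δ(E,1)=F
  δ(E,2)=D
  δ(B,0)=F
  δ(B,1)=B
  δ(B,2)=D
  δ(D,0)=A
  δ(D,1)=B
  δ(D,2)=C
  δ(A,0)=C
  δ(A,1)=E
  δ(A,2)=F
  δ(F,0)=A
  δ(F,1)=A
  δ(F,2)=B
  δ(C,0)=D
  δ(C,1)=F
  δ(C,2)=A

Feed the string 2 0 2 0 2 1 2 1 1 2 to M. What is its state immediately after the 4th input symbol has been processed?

E → D → A → F → A
After 4 symbols: A.

A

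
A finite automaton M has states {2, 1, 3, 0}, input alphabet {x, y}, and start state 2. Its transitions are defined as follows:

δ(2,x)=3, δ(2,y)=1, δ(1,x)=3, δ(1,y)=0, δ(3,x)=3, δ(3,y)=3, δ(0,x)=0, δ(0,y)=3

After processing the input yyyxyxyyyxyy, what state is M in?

2 → 1 → 0 → 3 → 3 → 3 → 3 → 3 → 3 → 3 → 3 → 3 → 3

3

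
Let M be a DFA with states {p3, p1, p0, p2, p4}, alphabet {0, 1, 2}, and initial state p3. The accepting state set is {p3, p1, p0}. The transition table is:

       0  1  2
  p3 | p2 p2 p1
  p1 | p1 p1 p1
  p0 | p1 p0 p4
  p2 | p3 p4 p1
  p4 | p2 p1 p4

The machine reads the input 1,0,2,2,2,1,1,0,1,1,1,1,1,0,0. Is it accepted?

p3 → p2 → p3 → p1 → p1 → p1 → p1 → p1 → p1 → p1 → p1 → p1 → p1 → p1 → p1 → p1
End state p1 is accepting.

Yes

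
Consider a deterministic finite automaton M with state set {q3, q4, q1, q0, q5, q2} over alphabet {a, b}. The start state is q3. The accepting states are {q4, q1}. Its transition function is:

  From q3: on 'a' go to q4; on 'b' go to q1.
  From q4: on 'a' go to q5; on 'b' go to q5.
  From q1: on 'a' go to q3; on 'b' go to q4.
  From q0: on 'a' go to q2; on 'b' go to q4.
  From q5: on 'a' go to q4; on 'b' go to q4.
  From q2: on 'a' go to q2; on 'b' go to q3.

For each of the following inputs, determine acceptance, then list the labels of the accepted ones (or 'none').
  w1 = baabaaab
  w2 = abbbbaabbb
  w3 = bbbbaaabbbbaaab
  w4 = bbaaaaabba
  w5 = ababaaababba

w4

w1: Trace: q3 -b-> q1 -a-> q3 -a-> q4 -b-> q5 -a-> q4 -a-> q5 -a-> q4 -b-> q5  → end q5, rejected
w2: Trace: q3 -a-> q4 -b-> q5 -b-> q4 -b-> q5 -b-> q4 -a-> q5 -a-> q4 -b-> q5 -b-> q4 -b-> q5  → end q5, rejected
w3: Trace: q3 -b-> q1 -b-> q4 -b-> q5 -b-> q4 -a-> q5 -a-> q4 -a-> q5 -b-> q4 -b-> q5 -b-> q4 -b-> q5 -a-> q4 -a-> q5 -a-> q4 -b-> q5  → end q5, rejected
w4: Trace: q3 -b-> q1 -b-> q4 -a-> q5 -a-> q4 -a-> q5 -a-> q4 -a-> q5 -b-> q4 -b-> q5 -a-> q4  → end q4, accepted
w5: Trace: q3 -a-> q4 -b-> q5 -a-> q4 -b-> q5 -a-> q4 -a-> q5 -a-> q4 -b-> q5 -a-> q4 -b-> q5 -b-> q4 -a-> q5  → end q5, rejected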